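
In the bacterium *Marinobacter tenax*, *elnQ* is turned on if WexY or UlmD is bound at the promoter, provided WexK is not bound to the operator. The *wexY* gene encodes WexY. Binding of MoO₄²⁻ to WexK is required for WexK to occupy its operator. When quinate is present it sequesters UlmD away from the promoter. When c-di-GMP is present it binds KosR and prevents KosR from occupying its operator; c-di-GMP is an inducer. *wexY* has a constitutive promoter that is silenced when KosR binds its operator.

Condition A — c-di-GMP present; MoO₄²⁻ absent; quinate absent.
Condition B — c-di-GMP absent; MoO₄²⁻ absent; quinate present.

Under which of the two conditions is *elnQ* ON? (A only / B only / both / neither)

A only

Condition A:
c-di-GMP is present, so KosR is inactive.
With no repressor bound, *wexY* is transcribed.
So WexY is produced and active.
MoO₄²⁻ is absent, so WexK is inactive.
Quinate is absent, so UlmD is active.
Activator WexY is present, so *elnQ* is transcribed.
→ *elnQ* is ON in A.
Condition B:
c-di-GMP is absent, so KosR is active.
With repressor KosR bound, *wexY* is not transcribed.
So WexY is not produced.
MoO₄²⁻ is absent, so WexK is inactive.
Quinate is present, so UlmD is inactive.
No activator is available at the *elnQ* promoter, so *elnQ* is not transcribed.
→ *elnQ* is OFF in B.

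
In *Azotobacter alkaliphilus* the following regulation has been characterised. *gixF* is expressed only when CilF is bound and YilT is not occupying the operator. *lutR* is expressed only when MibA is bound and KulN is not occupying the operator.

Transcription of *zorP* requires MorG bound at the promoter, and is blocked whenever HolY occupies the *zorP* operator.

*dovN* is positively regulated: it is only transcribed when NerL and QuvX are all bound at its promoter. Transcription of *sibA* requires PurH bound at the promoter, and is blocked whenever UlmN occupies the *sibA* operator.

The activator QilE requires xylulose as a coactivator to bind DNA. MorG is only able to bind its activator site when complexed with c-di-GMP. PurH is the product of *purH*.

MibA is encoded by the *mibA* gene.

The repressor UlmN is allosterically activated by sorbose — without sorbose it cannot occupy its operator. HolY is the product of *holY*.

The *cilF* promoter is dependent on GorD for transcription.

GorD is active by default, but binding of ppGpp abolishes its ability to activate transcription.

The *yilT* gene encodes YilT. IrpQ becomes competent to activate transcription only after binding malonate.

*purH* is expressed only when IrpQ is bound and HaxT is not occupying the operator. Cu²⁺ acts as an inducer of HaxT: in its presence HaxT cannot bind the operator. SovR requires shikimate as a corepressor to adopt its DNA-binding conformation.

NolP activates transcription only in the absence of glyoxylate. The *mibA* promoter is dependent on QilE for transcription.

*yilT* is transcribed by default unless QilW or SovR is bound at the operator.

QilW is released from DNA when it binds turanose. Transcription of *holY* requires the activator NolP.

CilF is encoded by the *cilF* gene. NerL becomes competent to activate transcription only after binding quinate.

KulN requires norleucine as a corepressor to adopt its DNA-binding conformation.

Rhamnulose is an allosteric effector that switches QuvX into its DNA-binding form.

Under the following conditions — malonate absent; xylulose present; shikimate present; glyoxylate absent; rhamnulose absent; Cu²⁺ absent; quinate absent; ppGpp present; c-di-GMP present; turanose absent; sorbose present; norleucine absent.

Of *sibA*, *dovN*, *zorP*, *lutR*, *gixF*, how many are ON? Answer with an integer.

1

Sorbose is present, so UlmN is active.
Cu²⁺ is absent, so HaxT is active.
Malonate is absent, so IrpQ is inactive.
With repressor HaxT bound, *purH* is not transcribed.
So PurH is not produced.
With repressor UlmN bound, *sibA* is not transcribed.
→ *sibA* is OFF.
Quinate is absent, so NerL is inactive.
Rhamnulose is absent, so QuvX is inactive.
Required activator NerL is absent, so *dovN* is not transcribed.
→ *dovN* is OFF.
Glyoxylate is absent, so NolP is active.
No repressor is bound and NolP is active, so *holY* is transcribed.
So HolY is produced and active.
c-di-GMP is present, so MorG is active.
With repressor HolY bound, *zorP* is not transcribed.
→ *zorP* is OFF.
Norleucine is absent, so KulN is inactive.
Xylulose is present, so QilE is active.
No repressor is bound and QilE is active, so *mibA* is transcribed.
So MibA is produced and active.
No repressor is bound and MibA is active, so *lutR* is transcribed.
→ *lutR* is ON.
ppGpp is present, so GorD is inactive.
Required activator GorD is absent, so *cilF* is not transcribed.
So CilF is not produced.
Turanose is absent, so QilW is active.
Shikimate is present, so SovR is active.
With repressor QilW bound, *yilT* is not transcribed.
So YilT is not produced.
Required activator CilF is absent, so *gixF* is not transcribed.
→ *gixF* is OFF.
1 of the 5 genes is transcribed.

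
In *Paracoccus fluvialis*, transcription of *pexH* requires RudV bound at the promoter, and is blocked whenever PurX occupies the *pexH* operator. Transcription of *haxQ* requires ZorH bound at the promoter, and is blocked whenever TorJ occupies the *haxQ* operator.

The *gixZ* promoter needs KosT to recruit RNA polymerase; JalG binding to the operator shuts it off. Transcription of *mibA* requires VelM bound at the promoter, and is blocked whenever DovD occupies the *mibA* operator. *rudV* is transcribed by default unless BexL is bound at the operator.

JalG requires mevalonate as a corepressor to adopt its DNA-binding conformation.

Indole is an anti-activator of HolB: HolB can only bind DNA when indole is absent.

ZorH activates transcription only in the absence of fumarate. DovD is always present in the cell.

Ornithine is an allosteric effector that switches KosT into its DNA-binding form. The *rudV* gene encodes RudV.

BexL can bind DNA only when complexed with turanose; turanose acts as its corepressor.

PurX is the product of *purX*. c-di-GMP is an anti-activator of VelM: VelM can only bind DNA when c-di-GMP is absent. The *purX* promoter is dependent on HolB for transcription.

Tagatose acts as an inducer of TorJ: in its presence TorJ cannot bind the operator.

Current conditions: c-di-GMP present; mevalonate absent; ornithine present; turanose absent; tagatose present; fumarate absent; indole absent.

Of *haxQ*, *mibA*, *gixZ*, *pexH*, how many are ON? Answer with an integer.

2

Tagatose is present, so TorJ is inactive.
Fumarate is absent, so ZorH is active.
No repressor is bound and ZorH is active, so *haxQ* is transcribed.
→ *haxQ* is ON.
DovD is produced constitutively and is active.
c-di-GMP is present, so VelM is inactive.
With repressor DovD bound, *mibA* is not transcribed.
→ *mibA* is OFF.
Mevalonate is absent, so JalG is inactive.
Ornithine is present, so KosT is active.
No repressor is bound and KosT is active, so *gixZ* is transcribed.
→ *gixZ* is ON.
Turanose is absent, so BexL is inactive.
With no repressor bound, *rudV* is transcribed.
So RudV is produced and active.
Indole is absent, so HolB is active.
No repressor is bound and HolB is active, so *purX* is transcribed.
So PurX is produced and active.
With repressor PurX bound, *pexH* is not transcribed.
→ *pexH* is OFF.
2 of the 4 genes are transcribed.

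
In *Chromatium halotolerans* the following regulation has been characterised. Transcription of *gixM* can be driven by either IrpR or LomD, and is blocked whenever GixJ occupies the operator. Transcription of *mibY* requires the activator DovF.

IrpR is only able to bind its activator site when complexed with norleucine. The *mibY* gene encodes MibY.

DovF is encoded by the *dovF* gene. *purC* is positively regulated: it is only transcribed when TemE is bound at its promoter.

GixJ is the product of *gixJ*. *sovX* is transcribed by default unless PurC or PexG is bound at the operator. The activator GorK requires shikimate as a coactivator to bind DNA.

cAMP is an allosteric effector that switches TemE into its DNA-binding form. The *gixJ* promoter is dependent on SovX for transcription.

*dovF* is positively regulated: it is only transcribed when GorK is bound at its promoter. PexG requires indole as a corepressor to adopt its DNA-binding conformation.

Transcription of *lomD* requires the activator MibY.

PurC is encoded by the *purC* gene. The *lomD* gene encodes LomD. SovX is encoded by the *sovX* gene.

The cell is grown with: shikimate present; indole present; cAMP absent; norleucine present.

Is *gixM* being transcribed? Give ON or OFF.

Norleucine is present, so IrpR is active.
cAMP is absent, so TemE is inactive.
Required activator TemE is absent, so *purC* is not transcribed.
So PurC is not produced.
Indole is present, so PexG is active.
With repressor PexG bound, *sovX* is not transcribed.
So SovX is not produced.
Required activator SovX is absent, so *gixJ* is not transcribed.
So GixJ is not produced.
Shikimate is present, so GorK is active.
No repressor is bound and GorK is active, so *dovF* is transcribed.
So DovF is produced and active.
No repressor is bound and DovF is active, so *mibY* is transcribed.
So MibY is produced and active.
No repressor is bound and MibY is active, so *lomD* is transcribed.
So LomD is produced and active.
Activator IrpR is present, so *gixM* is transcribed.

ON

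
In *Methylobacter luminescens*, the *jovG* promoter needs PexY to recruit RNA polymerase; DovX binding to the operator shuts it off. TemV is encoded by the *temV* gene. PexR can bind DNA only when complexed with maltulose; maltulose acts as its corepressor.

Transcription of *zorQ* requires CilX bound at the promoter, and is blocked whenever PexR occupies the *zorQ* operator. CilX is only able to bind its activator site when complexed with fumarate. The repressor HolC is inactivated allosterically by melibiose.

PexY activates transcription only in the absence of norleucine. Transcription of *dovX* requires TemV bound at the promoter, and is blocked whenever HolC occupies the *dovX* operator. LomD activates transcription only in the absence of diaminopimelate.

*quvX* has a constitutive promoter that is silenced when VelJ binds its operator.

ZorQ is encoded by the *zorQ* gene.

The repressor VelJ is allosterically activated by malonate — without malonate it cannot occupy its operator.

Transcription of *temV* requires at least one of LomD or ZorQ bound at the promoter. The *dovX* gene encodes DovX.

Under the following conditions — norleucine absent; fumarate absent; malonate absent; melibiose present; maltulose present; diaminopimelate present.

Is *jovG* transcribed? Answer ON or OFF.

ON

Norleucine is absent, so PexY is active.
Melibiose is present, so HolC is inactive.
Diaminopimelate is present, so LomD is inactive.
Fumarate is absent, so CilX is inactive.
Maltulose is present, so PexR is active.
With repressor PexR bound, *zorQ* is not transcribed.
So ZorQ is not produced.
No activator is available at the *temV* promoter, so *temV* is not transcribed.
So TemV is not produced.
Required activator TemV is absent, so *dovX* is not transcribed.
So DovX is not produced.
No repressor is bound and PexY is active, so *jovG* is transcribed.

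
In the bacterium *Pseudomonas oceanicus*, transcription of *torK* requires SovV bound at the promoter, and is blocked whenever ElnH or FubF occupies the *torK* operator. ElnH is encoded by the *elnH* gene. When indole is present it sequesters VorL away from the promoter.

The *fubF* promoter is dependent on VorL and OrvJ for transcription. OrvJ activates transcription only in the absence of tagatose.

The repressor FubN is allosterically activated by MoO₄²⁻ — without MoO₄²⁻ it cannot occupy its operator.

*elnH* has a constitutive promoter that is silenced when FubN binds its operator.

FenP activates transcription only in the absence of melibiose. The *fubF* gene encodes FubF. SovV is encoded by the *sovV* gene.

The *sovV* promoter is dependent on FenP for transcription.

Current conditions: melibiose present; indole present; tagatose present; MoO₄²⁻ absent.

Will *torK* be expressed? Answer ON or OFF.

OFF

MoO₄²⁻ is absent, so FubN is inactive.
With no repressor bound, *elnH* is transcribed.
So ElnH is produced and active.
Melibiose is present, so FenP is inactive.
Required activator FenP is absent, so *sovV* is not transcribed.
So SovV is not produced.
Indole is present, so VorL is inactive.
Tagatose is present, so OrvJ is inactive.
Required activator VorL is absent, so *fubF* is not transcribed.
So FubF is not produced.
With repressor ElnH bound, *torK* is not transcribed.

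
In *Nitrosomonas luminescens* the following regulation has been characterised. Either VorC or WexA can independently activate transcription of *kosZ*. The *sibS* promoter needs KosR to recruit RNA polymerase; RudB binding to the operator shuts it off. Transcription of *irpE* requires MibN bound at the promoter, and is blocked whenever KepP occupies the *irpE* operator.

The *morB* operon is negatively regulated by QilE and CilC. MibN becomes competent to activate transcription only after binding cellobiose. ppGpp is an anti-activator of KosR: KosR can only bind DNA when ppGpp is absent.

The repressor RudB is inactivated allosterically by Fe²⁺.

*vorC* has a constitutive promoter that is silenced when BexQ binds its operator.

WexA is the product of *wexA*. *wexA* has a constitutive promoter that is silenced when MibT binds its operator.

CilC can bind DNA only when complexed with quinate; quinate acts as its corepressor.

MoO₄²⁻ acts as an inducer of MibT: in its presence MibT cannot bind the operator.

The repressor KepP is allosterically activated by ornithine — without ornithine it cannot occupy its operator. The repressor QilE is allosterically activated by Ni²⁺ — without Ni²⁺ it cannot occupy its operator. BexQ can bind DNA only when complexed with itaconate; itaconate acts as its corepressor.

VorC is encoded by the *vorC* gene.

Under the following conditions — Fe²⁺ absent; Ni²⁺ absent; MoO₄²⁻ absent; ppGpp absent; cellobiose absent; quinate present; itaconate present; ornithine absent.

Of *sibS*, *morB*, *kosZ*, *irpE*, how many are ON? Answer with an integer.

0

Fe²⁺ is absent, so RudB is active.
ppGpp is absent, so KosR is active.
With repressor RudB bound, *sibS* is not transcribed.
→ *sibS* is OFF.
Ni²⁺ is absent, so QilE is inactive.
Quinate is present, so CilC is active.
With repressor CilC bound, *morB* is not transcribed.
→ *morB* is OFF.
Itaconate is present, so BexQ is active.
With repressor BexQ bound, *vorC* is not transcribed.
So VorC is not produced.
MoO₄²⁻ is absent, so MibT is active.
With repressor MibT bound, *wexA* is not transcribed.
So WexA is not produced.
No activator is available at the *kosZ* promoter, so *kosZ* is not transcribed.
→ *kosZ* is OFF.
Cellobiose is absent, so MibN is inactive.
Ornithine is absent, so KepP is inactive.
Required activator MibN is absent, so *irpE* is not transcribed.
→ *irpE* is OFF.
0 of the 4 genes are transcribed.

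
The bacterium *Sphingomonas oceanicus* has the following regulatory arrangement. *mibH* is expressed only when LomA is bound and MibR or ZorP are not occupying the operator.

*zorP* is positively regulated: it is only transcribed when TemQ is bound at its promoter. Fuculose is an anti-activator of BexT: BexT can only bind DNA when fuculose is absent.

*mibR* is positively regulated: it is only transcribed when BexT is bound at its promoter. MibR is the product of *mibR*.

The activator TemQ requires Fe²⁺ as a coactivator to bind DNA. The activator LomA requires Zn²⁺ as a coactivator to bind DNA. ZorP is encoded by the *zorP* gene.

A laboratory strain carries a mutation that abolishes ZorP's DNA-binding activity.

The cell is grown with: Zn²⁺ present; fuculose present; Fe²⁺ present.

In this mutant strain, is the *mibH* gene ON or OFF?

ON

Fuculose is present, so BexT is inactive.
Required activator BexT is absent, so *mibR* is not transcribed.
So MibR is not produced.
ZorP is non-functional in this strain, so it has no effect.
Zn²⁺ is present, so LomA is active.
No repressor is bound and LomA is active, so *mibH* is transcribed.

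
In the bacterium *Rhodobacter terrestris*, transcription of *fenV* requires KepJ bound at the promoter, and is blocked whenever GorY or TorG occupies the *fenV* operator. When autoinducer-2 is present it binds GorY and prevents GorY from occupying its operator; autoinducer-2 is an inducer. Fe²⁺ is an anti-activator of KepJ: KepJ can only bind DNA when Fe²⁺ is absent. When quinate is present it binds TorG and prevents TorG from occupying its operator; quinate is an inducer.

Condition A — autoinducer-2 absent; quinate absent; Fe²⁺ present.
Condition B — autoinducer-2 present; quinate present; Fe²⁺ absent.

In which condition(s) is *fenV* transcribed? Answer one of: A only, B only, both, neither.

B only

Condition A:
Autoinducer-2 is absent, so GorY is active.
Quinate is absent, so TorG is active.
Fe²⁺ is present, so KepJ is inactive.
With repressor GorY bound, *fenV* is not transcribed.
→ *fenV* is OFF in A.
Condition B:
Autoinducer-2 is present, so GorY is inactive.
Quinate is present, so TorG is inactive.
Fe²⁺ is absent, so KepJ is active.
No repressor is bound and KepJ is active, so *fenV* is transcribed.
→ *fenV* is ON in B.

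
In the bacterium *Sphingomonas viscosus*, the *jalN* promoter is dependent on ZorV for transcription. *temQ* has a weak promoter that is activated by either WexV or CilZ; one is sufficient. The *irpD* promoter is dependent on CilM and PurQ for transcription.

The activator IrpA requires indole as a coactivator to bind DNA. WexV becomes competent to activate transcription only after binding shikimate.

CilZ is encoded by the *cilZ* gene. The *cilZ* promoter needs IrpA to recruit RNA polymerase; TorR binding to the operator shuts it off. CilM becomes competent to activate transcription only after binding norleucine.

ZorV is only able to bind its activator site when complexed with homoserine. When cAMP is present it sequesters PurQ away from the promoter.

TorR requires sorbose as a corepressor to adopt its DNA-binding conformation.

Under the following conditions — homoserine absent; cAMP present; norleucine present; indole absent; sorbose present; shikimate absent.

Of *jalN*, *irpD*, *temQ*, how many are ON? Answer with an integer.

0

Homoserine is absent, so ZorV is inactive.
Required activator ZorV is absent, so *jalN* is not transcribed.
→ *jalN* is OFF.
Norleucine is present, so CilM is active.
cAMP is present, so PurQ is inactive.
Required activator PurQ is absent, so *irpD* is not transcribed.
→ *irpD* is OFF.
Shikimate is absent, so WexV is inactive.
Sorbose is present, so TorR is active.
Indole is absent, so IrpA is inactive.
With repressor TorR bound, *cilZ* is not transcribed.
So CilZ is not produced.
No activator is available at the *temQ* promoter, so *temQ* is not transcribed.
→ *temQ* is OFF.
0 of the 3 genes are transcribed.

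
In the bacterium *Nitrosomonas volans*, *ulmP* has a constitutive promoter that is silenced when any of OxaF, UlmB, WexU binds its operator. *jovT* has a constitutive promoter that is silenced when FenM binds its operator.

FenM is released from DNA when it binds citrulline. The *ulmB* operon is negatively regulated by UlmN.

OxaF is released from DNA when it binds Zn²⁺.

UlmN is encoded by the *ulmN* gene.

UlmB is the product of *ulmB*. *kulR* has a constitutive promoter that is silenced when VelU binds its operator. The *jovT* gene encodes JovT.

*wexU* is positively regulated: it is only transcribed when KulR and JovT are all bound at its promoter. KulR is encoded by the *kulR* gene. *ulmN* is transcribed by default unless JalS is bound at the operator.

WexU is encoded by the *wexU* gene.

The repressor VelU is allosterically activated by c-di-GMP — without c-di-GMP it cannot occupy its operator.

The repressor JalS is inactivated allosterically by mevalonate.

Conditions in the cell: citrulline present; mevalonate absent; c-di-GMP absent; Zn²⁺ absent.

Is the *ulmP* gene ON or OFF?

OFF

Zn²⁺ is absent, so OxaF is active.
Mevalonate is absent, so JalS is active.
With repressor JalS bound, *ulmN* is not transcribed.
So UlmN is not produced.
With no repressor bound, *ulmB* is transcribed.
So UlmB is produced and active.
c-di-GMP is absent, so VelU is inactive.
With no repressor bound, *kulR* is transcribed.
So KulR is produced and active.
Citrulline is present, so FenM is inactive.
With no repressor bound, *jovT* is transcribed.
So JovT is produced and active.
No repressor is bound and KulR and JovT are active, so *wexU* is transcribed.
So WexU is produced and active.
With repressor OxaF bound, *ulmP* is not transcribed.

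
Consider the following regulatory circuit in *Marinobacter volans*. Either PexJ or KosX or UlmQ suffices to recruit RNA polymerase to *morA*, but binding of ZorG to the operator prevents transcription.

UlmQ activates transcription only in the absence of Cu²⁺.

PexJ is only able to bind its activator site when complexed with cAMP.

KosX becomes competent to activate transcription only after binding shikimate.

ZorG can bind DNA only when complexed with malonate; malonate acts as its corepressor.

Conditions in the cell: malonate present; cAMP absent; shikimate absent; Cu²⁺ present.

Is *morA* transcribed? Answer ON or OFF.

cAMP is absent, so PexJ is inactive.
Malonate is present, so ZorG is active.
Shikimate is absent, so KosX is inactive.
Cu²⁺ is present, so UlmQ is inactive.
With repressor ZorG bound, *morA* is not transcribed.

OFF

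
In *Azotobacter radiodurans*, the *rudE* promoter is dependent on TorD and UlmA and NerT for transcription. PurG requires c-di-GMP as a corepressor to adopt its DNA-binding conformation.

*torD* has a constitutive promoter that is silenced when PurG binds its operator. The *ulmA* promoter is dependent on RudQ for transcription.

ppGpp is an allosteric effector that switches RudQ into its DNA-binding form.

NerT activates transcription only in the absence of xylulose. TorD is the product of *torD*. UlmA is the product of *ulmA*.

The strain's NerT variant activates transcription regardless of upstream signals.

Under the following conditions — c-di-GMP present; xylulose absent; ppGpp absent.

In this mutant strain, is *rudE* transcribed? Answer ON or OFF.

OFF

c-di-GMP is present, so PurG is active.
With repressor PurG bound, *torD* is not transcribed.
So TorD is not produced.
ppGpp is absent, so RudQ is inactive.
Required activator RudQ is absent, so *ulmA* is not transcribed.
So UlmA is not produced.
NerT is constitutively active in this strain.
Required activator TorD is absent, so *rudE* is not transcribed.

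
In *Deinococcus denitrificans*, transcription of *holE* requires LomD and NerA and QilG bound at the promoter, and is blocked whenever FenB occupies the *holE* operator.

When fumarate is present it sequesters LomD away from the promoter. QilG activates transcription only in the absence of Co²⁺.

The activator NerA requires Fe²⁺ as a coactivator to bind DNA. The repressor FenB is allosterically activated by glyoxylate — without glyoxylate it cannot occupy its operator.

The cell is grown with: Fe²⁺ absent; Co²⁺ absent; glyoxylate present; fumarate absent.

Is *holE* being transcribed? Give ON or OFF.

OFF

Fumarate is absent, so LomD is active.
Glyoxylate is present, so FenB is active.
Fe²⁺ is absent, so NerA is inactive.
Co²⁺ is absent, so QilG is active.
With repressor FenB bound, *holE* is not transcribed.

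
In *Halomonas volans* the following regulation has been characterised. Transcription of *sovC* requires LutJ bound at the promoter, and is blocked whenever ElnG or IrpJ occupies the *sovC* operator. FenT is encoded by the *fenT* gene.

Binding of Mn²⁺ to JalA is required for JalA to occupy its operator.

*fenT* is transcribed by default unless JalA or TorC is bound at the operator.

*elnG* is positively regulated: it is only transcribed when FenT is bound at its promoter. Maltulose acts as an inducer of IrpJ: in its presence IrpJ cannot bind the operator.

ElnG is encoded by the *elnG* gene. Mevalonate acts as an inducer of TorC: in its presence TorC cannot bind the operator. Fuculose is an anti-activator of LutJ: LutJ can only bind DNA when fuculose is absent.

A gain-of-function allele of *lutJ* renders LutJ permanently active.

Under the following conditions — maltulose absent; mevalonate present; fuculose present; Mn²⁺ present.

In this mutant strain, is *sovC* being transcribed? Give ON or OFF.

OFF

Mn²⁺ is present, so JalA is active.
Mevalonate is present, so TorC is inactive.
With repressor JalA bound, *fenT* is not transcribed.
So FenT is not produced.
Required activator FenT is absent, so *elnG* is not transcribed.
So ElnG is not produced.
Maltulose is absent, so IrpJ is active.
LutJ is constitutively active in this strain.
With repressor IrpJ bound, *sovC* is not transcribed.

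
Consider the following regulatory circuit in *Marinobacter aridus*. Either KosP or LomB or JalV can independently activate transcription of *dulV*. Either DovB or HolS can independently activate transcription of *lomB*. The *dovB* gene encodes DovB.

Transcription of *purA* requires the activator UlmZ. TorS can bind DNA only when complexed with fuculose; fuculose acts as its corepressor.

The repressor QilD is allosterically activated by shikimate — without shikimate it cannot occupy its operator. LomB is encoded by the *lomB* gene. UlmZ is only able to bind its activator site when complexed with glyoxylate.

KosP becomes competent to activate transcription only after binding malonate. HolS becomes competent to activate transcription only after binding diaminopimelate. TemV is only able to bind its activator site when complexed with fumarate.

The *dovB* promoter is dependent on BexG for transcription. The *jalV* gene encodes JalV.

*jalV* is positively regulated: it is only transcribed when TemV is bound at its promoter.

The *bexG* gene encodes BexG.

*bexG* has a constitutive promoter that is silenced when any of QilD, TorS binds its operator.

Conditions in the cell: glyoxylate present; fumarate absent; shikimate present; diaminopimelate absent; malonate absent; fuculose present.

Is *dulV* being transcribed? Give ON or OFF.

Malonate is absent, so KosP is inactive.
Shikimate is present, so QilD is active.
Fuculose is present, so TorS is active.
With repressor QilD bound, *bexG* is not transcribed.
So BexG is not produced.
Required activator BexG is absent, so *dovB* is not transcribed.
So DovB is not produced.
Diaminopimelate is absent, so HolS is inactive.
No activator is available at the *lomB* promoter, so *lomB* is not transcribed.
So LomB is not produced.
Fumarate is absent, so TemV is inactive.
Required activator TemV is absent, so *jalV* is not transcribed.
So JalV is not produced.
No activator is available at the *dulV* promoter, so *dulV* is not transcribed.

OFF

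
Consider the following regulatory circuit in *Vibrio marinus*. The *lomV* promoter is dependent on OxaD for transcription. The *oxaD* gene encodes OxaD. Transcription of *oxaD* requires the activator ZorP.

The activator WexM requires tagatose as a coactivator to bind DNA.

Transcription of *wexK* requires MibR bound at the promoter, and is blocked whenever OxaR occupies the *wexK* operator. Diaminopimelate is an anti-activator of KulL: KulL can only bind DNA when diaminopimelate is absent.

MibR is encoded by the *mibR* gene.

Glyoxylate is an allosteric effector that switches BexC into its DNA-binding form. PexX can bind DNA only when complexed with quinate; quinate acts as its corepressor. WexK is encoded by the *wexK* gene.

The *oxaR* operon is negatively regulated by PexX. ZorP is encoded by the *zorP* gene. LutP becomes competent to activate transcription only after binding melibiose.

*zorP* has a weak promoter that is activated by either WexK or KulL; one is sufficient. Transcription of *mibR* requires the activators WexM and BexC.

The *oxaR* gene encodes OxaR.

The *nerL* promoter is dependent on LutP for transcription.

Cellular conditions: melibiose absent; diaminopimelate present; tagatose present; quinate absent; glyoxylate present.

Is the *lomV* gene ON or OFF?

OFF

Quinate is absent, so PexX is inactive.
With no repressor bound, *oxaR* is transcribed.
So OxaR is produced and active.
Tagatose is present, so WexM is active.
Glyoxylate is present, so BexC is active.
No repressor is bound and WexM and BexC are active, so *mibR* is transcribed.
So MibR is produced and active.
With repressor OxaR bound, *wexK* is not transcribed.
So WexK is not produced.
Diaminopimelate is present, so KulL is inactive.
No activator is available at the *zorP* promoter, so *zorP* is not transcribed.
So ZorP is not produced.
Required activator ZorP is absent, so *oxaD* is not transcribed.
So OxaD is not produced.
Required activator OxaD is absent, so *lomV* is not transcribed.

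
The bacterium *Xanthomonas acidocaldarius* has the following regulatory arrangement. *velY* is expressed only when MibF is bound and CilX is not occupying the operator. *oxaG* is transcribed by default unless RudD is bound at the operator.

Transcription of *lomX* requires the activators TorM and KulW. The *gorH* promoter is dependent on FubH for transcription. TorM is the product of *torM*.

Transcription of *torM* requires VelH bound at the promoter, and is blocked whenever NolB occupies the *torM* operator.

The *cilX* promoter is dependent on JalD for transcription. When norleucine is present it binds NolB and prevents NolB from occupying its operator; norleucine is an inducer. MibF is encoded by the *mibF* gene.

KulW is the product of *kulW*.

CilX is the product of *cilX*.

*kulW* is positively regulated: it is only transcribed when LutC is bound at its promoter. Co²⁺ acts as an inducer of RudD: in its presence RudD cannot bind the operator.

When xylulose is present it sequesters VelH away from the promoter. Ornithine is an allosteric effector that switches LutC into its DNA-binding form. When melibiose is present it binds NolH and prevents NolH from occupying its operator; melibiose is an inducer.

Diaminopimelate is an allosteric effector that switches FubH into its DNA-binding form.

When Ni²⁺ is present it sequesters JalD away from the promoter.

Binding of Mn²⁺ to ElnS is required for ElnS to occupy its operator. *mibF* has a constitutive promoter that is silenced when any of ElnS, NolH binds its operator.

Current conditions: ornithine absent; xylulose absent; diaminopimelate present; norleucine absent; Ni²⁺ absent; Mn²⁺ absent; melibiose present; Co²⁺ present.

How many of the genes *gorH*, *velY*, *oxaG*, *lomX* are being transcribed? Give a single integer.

2

Diaminopimelate is present, so FubH is active.
No repressor is bound and FubH is active, so *gorH* is transcribed.
→ *gorH* is ON.
Mn²⁺ is absent, so ElnS is inactive.
Melibiose is present, so NolH is inactive.
With no repressor bound, *mibF* is transcribed.
So MibF is produced and active.
Ni²⁺ is absent, so JalD is active.
No repressor is bound and JalD is active, so *cilX* is transcribed.
So CilX is produced and active.
With repressor CilX bound, *velY* is not transcribed.
→ *velY* is OFF.
Co²⁺ is present, so RudD is inactive.
With no repressor bound, *oxaG* is transcribed.
→ *oxaG* is ON.
Xylulose is absent, so VelH is active.
Norleucine is absent, so NolB is active.
With repressor NolB bound, *torM* is not transcribed.
So TorM is not produced.
Ornithine is absent, so LutC is inactive.
Required activator LutC is absent, so *kulW* is not transcribed.
So KulW is not produced.
Required activator TorM is absent, so *lomX* is not transcribed.
→ *lomX* is OFF.
2 of the 4 genes are transcribed.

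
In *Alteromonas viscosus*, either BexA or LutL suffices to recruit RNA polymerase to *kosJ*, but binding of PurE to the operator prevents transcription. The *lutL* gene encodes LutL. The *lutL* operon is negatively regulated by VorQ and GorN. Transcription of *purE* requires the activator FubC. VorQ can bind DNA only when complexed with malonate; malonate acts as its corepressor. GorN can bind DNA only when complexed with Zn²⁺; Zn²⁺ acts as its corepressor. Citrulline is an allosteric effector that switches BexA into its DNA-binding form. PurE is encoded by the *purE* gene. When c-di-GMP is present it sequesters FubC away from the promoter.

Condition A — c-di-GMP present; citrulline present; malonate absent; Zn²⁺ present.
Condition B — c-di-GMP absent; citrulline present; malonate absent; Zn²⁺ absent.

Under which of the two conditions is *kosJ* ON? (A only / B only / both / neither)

Condition A:
c-di-GMP is present, so FubC is inactive.
Required activator FubC is absent, so *purE* is not transcribed.
So PurE is not produced.
Citrulline is present, so BexA is active.
Malonate is absent, so VorQ is inactive.
Zn²⁺ is present, so GorN is active.
With repressor GorN bound, *lutL* is not transcribed.
So LutL is not produced.
Activator BexA is present, so *kosJ* is transcribed.
→ *kosJ* is ON in A.
Condition B:
c-di-GMP is absent, so FubC is active.
No repressor is bound and FubC is active, so *purE* is transcribed.
So PurE is produced and active.
Citrulline is present, so BexA is active.
Malonate is absent, so VorQ is inactive.
Zn²⁺ is absent, so GorN is inactive.
With no repressor bound, *lutL* is transcribed.
So LutL is produced and active.
With repressor PurE bound, *kosJ* is not transcribed.
→ *kosJ* is OFF in B.

A only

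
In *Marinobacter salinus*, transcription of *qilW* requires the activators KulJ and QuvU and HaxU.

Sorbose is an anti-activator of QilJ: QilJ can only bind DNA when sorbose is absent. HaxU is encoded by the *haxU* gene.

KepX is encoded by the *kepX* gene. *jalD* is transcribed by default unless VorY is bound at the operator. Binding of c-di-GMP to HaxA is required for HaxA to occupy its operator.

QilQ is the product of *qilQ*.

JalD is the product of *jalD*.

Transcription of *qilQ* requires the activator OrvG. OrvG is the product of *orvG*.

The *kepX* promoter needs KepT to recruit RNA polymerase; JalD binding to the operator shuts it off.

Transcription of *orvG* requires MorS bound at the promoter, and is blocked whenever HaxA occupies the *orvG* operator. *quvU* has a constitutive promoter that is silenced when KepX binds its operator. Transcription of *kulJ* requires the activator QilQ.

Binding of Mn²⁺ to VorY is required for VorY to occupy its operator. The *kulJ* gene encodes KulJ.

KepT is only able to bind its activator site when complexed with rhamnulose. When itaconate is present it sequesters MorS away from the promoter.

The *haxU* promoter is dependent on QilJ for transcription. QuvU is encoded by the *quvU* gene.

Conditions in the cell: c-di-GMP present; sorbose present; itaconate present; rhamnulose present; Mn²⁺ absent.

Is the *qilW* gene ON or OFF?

c-di-GMP is present, so HaxA is active.
Itaconate is present, so MorS is inactive.
With repressor HaxA bound, *orvG* is not transcribed.
So OrvG is not produced.
Required activator OrvG is absent, so *qilQ* is not transcribed.
So QilQ is not produced.
Required activator QilQ is absent, so *kulJ* is not transcribed.
So KulJ is not produced.
Mn²⁺ is absent, so VorY is inactive.
With no repressor bound, *jalD* is transcribed.
So JalD is produced and active.
Rhamnulose is present, so KepT is active.
With repressor JalD bound, *kepX* is not transcribed.
So KepX is not produced.
With no repressor bound, *quvU* is transcribed.
So QuvU is produced and active.
Sorbose is present, so QilJ is inactive.
Required activator QilJ is absent, so *haxU* is not transcribed.
So HaxU is not produced.
Required activator KulJ is absent, so *qilW* is not transcribed.

OFF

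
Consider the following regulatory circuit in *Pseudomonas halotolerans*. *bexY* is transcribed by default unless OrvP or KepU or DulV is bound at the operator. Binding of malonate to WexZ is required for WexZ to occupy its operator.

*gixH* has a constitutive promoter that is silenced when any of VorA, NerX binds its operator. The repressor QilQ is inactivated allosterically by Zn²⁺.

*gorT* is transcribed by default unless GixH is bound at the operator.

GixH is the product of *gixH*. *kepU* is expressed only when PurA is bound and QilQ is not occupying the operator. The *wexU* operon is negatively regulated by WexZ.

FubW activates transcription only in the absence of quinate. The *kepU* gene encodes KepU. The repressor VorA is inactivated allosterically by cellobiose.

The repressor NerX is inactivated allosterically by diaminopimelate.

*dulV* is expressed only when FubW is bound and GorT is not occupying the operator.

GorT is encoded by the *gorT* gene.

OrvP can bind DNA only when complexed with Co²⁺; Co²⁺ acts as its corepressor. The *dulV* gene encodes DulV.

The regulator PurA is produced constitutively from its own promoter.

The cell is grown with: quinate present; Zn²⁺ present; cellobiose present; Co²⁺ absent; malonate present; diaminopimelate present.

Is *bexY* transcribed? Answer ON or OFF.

Co²⁺ is absent, so OrvP is inactive.
PurA is produced constitutively and is active.
Zn²⁺ is present, so QilQ is inactive.
No repressor is bound and PurA is active, so *kepU* is transcribed.
So KepU is produced and active.
Cellobiose is present, so VorA is inactive.
Diaminopimelate is present, so NerX is inactive.
With no repressor bound, *gixH* is transcribed.
So GixH is produced and active.
With repressor GixH bound, *gorT* is not transcribed.
So GorT is not produced.
Quinate is present, so FubW is inactive.
Required activator FubW is absent, so *dulV* is not transcribed.
So DulV is not produced.
With repressor KepU bound, *bexY* is not transcribed.

OFF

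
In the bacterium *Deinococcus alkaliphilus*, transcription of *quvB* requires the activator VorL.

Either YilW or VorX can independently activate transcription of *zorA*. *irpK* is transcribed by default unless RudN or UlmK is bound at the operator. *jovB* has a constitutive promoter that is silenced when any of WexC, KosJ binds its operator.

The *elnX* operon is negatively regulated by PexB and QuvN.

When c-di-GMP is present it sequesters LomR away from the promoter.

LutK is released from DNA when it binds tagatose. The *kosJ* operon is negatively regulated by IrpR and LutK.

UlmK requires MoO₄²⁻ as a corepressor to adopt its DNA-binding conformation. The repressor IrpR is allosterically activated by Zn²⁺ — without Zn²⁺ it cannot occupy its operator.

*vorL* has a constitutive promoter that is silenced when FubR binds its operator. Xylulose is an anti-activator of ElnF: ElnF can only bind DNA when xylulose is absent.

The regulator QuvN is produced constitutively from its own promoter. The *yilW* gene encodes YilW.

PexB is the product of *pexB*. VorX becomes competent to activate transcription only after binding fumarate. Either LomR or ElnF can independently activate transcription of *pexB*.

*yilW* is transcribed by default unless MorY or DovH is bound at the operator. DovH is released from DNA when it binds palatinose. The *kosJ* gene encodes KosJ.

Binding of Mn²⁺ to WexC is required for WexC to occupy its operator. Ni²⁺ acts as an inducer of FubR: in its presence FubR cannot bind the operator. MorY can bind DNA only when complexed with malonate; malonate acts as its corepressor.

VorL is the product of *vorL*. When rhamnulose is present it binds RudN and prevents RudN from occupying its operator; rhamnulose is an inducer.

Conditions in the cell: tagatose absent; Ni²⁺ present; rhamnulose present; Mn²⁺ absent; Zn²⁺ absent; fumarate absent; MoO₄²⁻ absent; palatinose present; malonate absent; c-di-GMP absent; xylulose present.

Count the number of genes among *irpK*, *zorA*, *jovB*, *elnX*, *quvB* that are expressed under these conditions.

4

Rhamnulose is present, so RudN is inactive.
MoO₄²⁻ is absent, so UlmK is inactive.
With no repressor bound, *irpK* is transcribed.
→ *irpK* is ON.
Malonate is absent, so MorY is inactive.
Palatinose is present, so DovH is inactive.
With no repressor bound, *yilW* is transcribed.
So YilW is produced and active.
Fumarate is absent, so VorX is inactive.
Activator YilW is present, so *zorA* is transcribed.
→ *zorA* is ON.
Mn²⁺ is absent, so WexC is inactive.
Zn²⁺ is absent, so IrpR is inactive.
Tagatose is absent, so LutK is active.
With repressor LutK bound, *kosJ* is not transcribed.
So KosJ is not produced.
With no repressor bound, *jovB* is transcribed.
→ *jovB* is ON.
c-di-GMP is absent, so LomR is active.
Xylulose is present, so ElnF is inactive.
Activator LomR is present, so *pexB* is transcribed.
So PexB is produced and active.
QuvN is produced constitutively and is active.
With repressor PexB bound, *elnX* is not transcribed.
→ *elnX* is OFF.
Ni²⁺ is present, so FubR is inactive.
With no repressor bound, *vorL* is transcribed.
So VorL is produced and active.
No repressor is bound and VorL is active, so *quvB* is transcribed.
→ *quvB* is ON.
4 of the 5 genes are transcribed.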